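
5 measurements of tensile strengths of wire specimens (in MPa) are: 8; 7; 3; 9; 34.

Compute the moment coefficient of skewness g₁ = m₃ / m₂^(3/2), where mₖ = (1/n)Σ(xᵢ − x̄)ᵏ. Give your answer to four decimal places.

1.3692

x̄ = (8 + 7 + 3 + 9 + 34) / 5 = 12.2000
deviations (xᵢ − x̄): -4.2000, -5.2000, -9.2000, -3.2000, 21.8000
Σ(xᵢ − x̄)² = 614.8000 ⇒ m₂ = 614.8000/5 = 122.96000
Σ(xᵢ − x̄)³ = 9334.0800 ⇒ m₃ = 9334.0800/5 = 1866.81600
m₂^(3/2) = 122.96000^(1.5) = 1363.47061
g₁ = m₃ / m₂^(3/2) = 1866.81600 / 1363.47061 ≈ 1.3692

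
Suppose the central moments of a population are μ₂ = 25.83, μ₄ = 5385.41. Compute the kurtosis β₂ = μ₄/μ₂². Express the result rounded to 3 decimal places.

8.072

μ₂² = 25.83² = 667.18890
μ₄/μ₂² = 5385.41 / 667.18890 = 8.07179
β₂ ≈ 8.072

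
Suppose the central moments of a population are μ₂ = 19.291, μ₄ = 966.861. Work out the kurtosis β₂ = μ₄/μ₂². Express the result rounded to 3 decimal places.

μ₂² = 19.291² = 372.14268
μ₄/μ₂² = 966.861 / 372.14268 = 2.59809
β₂ ≈ 2.598

2.598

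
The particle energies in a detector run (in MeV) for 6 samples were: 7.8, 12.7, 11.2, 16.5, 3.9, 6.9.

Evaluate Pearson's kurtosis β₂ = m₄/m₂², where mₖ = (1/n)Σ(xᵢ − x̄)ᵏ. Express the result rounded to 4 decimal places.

x̄ = 9.8333
Σ(xᵢ − x̄)² = 102.4733 ⇒ m₂ = 17.07889
Σ(xᵢ − x̄)⁴ = 3376.8121 ⇒ m₄ = 562.80202
m₂² = 291.68845
β₂ = m₄/m₂² = 562.80202 / 291.68845 ≈ 1.9295

1.9295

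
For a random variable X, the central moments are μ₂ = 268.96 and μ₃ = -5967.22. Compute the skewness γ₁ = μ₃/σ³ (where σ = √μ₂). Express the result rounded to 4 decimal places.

σ = √μ₂ = √268.96 = 16.40000
σ³ = μ₂^(3/2) = 4410.94400
γ₁ = μ₃/σ³ = -5967.22 / 4410.94400 ≈ -1.3528

-1.3528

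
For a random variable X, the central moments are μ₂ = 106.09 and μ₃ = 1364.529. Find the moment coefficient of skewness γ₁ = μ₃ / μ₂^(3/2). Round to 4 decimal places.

σ = √μ₂ = √106.09 = 10.30000
σ³ = μ₂^(3/2) = 1092.72700
γ₁ = μ₃/σ³ = 1364.529 / 1092.72700 ≈ 1.2487

1.2487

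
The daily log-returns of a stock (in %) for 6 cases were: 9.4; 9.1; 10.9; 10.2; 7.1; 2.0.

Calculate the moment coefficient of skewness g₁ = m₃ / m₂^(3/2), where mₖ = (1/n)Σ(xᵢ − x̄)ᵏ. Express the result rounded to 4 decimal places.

x̄ = (9.4 + 9.1 + 10.9 + 10.2 + 7.1 + 2.0) / 6 = 8.1167
deviations (xᵢ − x̄): 1.2833, 0.9833, 2.7833, 2.0833, -1.0167, -6.1167
Σ(xᵢ − x̄)² = 53.1483 ⇒ m₂ = 53.1483/6 = 8.85806
Σ(xᵢ − x̄)³ = -196.2284 ⇒ m₃ = -196.2284/6 = -32.70474
m₂^(3/2) = 8.85806^(1.5) = 26.36378
g₁ = m₃ / m₂^(3/2) = -32.70474 / 26.36378 ≈ -1.2405

-1.2405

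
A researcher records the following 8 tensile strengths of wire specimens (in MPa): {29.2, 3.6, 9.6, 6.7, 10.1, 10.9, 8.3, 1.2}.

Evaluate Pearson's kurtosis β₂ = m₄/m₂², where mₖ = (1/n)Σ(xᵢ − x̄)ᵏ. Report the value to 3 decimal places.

4.605

x̄ = 9.9500
Σ(xᵢ − x̄)² = 501.7800 ⇒ m₂ = 62.72250
Σ(xᵢ − x̄)⁴ = 144924.0953 ⇒ m₄ = 18115.51191
m₂² = 3934.11201
β₂ = m₄/m₂² = 18115.51191 / 3934.11201 ≈ 4.605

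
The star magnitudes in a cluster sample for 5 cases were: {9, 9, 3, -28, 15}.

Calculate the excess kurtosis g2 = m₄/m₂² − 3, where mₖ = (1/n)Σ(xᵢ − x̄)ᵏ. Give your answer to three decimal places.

-0.042

x̄ = 1.6000
Σ(xᵢ − x̄)² = 1167.2000 ⇒ m₂ = 233.44000
Σ(xᵢ − x̄)⁴ = 805899.2960 ⇒ m₄ = 161179.85920
m₂² = 54494.23360
g2 = m₄/m₂² − 3 = 2.95774 − 3 ≈ -0.042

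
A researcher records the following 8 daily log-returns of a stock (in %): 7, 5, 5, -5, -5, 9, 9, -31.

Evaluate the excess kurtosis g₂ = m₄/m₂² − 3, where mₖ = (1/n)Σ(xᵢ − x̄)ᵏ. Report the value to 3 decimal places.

1.292

x̄ = -0.7500
Σ(xᵢ − x̄)² = 1267.5000 ⇒ m₂ = 158.43750
Σ(xᵢ − x̄)⁴ = 861859.4063 ⇒ m₄ = 107732.42578
m₂² = 25102.44141
g₂ = m₄/m₂² − 3 = 4.29171 − 3 ≈ 1.292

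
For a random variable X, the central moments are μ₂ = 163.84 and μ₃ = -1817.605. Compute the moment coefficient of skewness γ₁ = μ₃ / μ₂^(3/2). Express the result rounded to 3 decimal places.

-0.867

σ = √μ₂ = √163.84 = 12.80000
σ³ = μ₂^(3/2) = 2097.15200
γ₁ = μ₃/σ³ = -1817.605 / 2097.15200 ≈ -0.867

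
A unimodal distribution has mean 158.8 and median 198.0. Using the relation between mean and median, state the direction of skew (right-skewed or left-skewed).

left-skewed

mean − median = 158.8 − 198.0 = -39.2
mean < median ⇒ the longer tail is on the left ⇒ left-skewed (negatively skewed).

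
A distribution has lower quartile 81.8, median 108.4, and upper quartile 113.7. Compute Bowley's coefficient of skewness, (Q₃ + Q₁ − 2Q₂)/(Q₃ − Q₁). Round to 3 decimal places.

-0.668

numerator: Q₃ + Q₁ − 2Q₂ = 113.7 + 81.8 − 2×108.4 = -21.3000
denominator: Q₃ − Q₁ = 113.7 − 81.8 = 31.9000
Bowley skewness = -21.3000 / 31.9000 ≈ -0.668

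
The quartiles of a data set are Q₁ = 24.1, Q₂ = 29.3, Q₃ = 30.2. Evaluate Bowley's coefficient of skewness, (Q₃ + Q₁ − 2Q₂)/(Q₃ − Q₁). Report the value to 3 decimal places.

-0.705

numerator: Q₃ + Q₁ − 2Q₂ = 30.2 + 24.1 − 2×29.3 = -4.3000
denominator: Q₃ − Q₁ = 30.2 − 24.1 = 6.1000
Bowley skewness = -4.3000 / 6.1000 ≈ -0.705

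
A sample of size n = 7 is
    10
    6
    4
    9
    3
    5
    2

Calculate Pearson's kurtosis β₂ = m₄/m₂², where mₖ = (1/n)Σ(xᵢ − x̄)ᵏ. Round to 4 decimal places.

1.7844

x̄ = 5.5714
Σ(xᵢ − x̄)² = 53.7143 ⇒ m₂ = 7.67347
Σ(xᵢ − x̄)⁴ = 735.4752 ⇒ m₄ = 105.06789
m₂² = 58.88213
β₂ = m₄/m₂² = 105.06789 / 58.88213 ≈ 1.7844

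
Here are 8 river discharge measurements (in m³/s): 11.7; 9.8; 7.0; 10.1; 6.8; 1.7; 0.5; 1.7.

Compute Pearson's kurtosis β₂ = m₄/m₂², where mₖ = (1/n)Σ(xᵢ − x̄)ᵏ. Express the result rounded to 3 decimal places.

1.450

x̄ = 6.1625
Σ(xᵢ − x̄)² = 132.3988 ⇒ m₂ = 16.54984
Σ(xᵢ − x̄)⁴ = 3177.5949 ⇒ m₄ = 397.19936
m₂² = 273.89733
β₂ = m₄/m₂² = 397.19936 / 273.89733 ≈ 1.450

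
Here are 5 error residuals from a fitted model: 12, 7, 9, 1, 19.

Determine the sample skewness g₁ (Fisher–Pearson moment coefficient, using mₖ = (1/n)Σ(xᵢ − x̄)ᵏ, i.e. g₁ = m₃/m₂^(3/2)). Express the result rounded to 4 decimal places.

x̄ = (12 + 7 + 9 + 1 + 19) / 5 = 9.6000
deviations (xᵢ − x̄): 2.4000, -2.6000, -0.6000, -8.6000, 9.4000
Σ(xᵢ − x̄)² = 175.2000 ⇒ m₂ = 175.2000/5 = 35.04000
Σ(xᵢ − x̄)³ = 190.5600 ⇒ m₃ = 190.5600/5 = 38.11200
m₂^(3/2) = 35.04000^(1.5) = 207.41786
g₁ = m₃ / m₂^(3/2) = 38.11200 / 207.41786 ≈ 0.1837

0.1837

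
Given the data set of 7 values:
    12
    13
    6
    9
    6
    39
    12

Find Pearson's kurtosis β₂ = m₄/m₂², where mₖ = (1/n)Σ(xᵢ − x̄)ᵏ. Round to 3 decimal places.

x̄ = 13.8571
Σ(xᵢ − x̄)² = 786.8571 ⇒ m₂ = 112.40816
Σ(xᵢ − x̄)⁴ = 407833.6443 ⇒ m₄ = 58261.94919
m₂² = 12635.59517
β₂ = m₄/m₂² = 58261.94919 / 12635.59517 ≈ 4.611

4.611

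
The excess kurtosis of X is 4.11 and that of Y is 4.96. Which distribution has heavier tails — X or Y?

Higher excess kurtosis ⇒ heavier tails relative to the normal distribution.
4.11 vs 4.96: the larger is 4.96, so Y has heavier tails.

Y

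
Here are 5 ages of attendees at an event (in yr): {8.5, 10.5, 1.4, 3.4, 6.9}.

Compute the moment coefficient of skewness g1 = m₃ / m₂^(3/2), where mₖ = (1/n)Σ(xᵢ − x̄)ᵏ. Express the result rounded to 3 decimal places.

x̄ = (8.5 + 10.5 + 1.4 + 3.4 + 6.9) / 5 = 6.1400
deviations (xᵢ − x̄): 2.3600, 4.3600, -4.7400, -2.7400, 0.7600
Σ(xᵢ − x̄)² = 55.1320 ⇒ m₂ = 55.1320/5 = 11.02640
Σ(xᵢ − x̄)³ = -30.6022 ⇒ m₃ = -30.6022/5 = -6.12043
m₂^(3/2) = 11.02640^(1.5) = 36.61429
g1 = m₃ / m₂^(3/2) = -6.12043 / 36.61429 ≈ -0.167

-0.167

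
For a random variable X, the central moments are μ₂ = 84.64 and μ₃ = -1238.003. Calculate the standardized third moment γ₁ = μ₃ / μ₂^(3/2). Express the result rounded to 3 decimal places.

-1.590

σ = √μ₂ = √84.64 = 9.20000
σ³ = μ₂^(3/2) = 778.68800
γ₁ = μ₃/σ³ = -1238.003 / 778.68800 ≈ -1.590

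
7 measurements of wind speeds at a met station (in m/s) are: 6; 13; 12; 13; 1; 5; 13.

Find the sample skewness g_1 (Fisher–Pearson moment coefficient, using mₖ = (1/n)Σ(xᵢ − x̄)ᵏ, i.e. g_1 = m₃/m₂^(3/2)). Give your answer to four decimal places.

-0.5759

x̄ = (6 + 13 + 12 + 13 + 1 + 5 + 13) / 7 = 9.0000
deviations (xᵢ − x̄): -3.0000, 4.0000, 3.0000, 4.0000, -8.0000, -4.0000, 4.0000
Σ(xᵢ − x̄)² = 146.0000 ⇒ m₂ = 146.0000/7 = 20.85714
Σ(xᵢ − x̄)³ = -384.0000 ⇒ m₃ = -384.0000/7 = -54.85714
m₂^(3/2) = 20.85714^(1.5) = 95.25378
g_1 = m₃ / m₂^(3/2) = -54.85714 / 95.25378 ≈ -0.5759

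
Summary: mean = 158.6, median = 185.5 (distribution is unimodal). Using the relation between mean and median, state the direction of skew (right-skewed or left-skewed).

mean − median = 158.6 − 185.5 = -26.9
mean < median ⇒ the longer tail is on the left ⇒ left-skewed (negatively skewed).

left-skewed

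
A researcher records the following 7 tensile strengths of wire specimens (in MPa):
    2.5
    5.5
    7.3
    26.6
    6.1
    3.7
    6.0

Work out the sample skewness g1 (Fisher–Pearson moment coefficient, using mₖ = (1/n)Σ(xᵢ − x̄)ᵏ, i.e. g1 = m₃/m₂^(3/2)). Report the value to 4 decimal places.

x̄ = (2.5 + 5.5 + 7.3 + 26.6 + 6.1 + 3.7 + 6.0) / 7 = 8.2429
deviations (xᵢ − x̄): -5.7429, -2.7429, -0.9429, 18.3571, -2.1429, -4.5429, -2.2429
Σ(xᵢ − x̄)² = 408.6371 ⇒ m₂ = 408.6371/7 = 58.37673
Σ(xᵢ − x̄)³ = 5860.3254 ⇒ m₃ = 5860.3254/7 = 837.18934
m₂^(3/2) = 58.37673^(1.5) = 446.02551
g1 = m₃ / m₂^(3/2) = 837.18934 / 446.02551 ≈ 1.8770

1.8770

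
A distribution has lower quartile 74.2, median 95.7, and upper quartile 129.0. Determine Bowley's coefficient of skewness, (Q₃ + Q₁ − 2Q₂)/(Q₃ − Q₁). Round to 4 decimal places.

numerator: Q₃ + Q₁ − 2Q₂ = 129.0 + 74.2 − 2×95.7 = 11.8000
denominator: Q₃ − Q₁ = 129.0 − 74.2 = 54.8000
Bowley skewness = 11.8000 / 54.8000 ≈ 0.2153

0.2153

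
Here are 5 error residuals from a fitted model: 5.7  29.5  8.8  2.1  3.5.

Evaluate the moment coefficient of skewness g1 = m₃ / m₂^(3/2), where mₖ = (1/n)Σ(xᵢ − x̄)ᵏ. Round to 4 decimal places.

1.3184

x̄ = (5.7 + 29.5 + 8.8 + 2.1 + 3.5) / 5 = 9.9200
deviations (xᵢ − x̄): -4.2200, 19.5800, -1.1200, -7.8200, -6.4200
Σ(xᵢ − x̄)² = 504.8080 ⇒ m₂ = 504.8080/5 = 100.96160
Σ(xᵢ − x̄)³ = 6687.1325 ⇒ m₃ = 6687.1325/5 = 1337.42650
m₂^(3/2) = 100.96160^(1.5) = 1014.45862
g1 = m₃ / m₂^(3/2) = 1337.42650 / 1014.45862 ≈ 1.3184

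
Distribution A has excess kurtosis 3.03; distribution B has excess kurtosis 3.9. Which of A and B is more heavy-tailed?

Higher excess kurtosis ⇒ heavier tails relative to the normal distribution.
3.03 vs 3.9: the larger is 3.9, so B has heavier tails.

B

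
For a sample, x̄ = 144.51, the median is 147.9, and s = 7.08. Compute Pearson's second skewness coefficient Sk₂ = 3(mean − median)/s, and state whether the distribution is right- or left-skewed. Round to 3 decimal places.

-1.436, left-skewed

Sk₂ = 3(144.51 − 147.9) / 7.08 = 3 × -3.3900 / 7.08
    = -10.1700 / 7.08 ≈ -1.436
Sk₂ < 0 ⇒ mean < median ⇒ left-skewed (negative skew).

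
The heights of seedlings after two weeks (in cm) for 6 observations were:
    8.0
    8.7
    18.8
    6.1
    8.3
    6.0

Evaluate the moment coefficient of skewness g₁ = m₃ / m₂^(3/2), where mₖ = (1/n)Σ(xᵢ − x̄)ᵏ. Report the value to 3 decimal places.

x̄ = (8.0 + 8.7 + 18.8 + 6.1 + 8.3 + 6.0) / 6 = 9.3167
deviations (xᵢ − x̄): -1.3167, -0.6167, 9.4833, -3.2167, -1.0167, -3.3167
Σ(xᵢ − x̄)² = 114.4283 ⇒ m₂ = 114.4283/6 = 19.07139
Σ(xᵢ − x̄)³ = 779.5356 ⇒ m₃ = 779.5356/6 = 129.92259
m₂^(3/2) = 19.07139^(1.5) = 83.28628
g₁ = m₃ / m₂^(3/2) = 129.92259 / 83.28628 ≈ 1.560

1.560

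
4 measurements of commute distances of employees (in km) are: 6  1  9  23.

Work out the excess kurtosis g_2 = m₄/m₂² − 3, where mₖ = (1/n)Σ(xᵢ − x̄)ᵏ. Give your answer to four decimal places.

x̄ = 9.7500
Σ(xᵢ − x̄)² = 266.7500 ⇒ m₂ = 66.68750
Σ(xᵢ − x̄)⁴ = 36882.0781 ⇒ m₄ = 9220.51953
m₂² = 4447.22266
g_2 = m₄/m₂² − 3 = 2.07332 − 3 ≈ -0.9267

-0.9267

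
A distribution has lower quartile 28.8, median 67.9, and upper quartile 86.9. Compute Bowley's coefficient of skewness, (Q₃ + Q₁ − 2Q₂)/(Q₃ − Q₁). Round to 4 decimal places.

numerator: Q₃ + Q₁ − 2Q₂ = 86.9 + 28.8 − 2×67.9 = -20.1000
denominator: Q₃ − Q₁ = 86.9 − 28.8 = 58.1000
Bowley skewness = -20.1000 / 58.1000 ≈ -0.3460

-0.3460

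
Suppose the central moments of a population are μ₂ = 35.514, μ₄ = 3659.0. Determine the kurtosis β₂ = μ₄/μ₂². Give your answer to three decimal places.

2.901

μ₂² = 35.514² = 1261.24420
μ₄/μ₂² = 3659.0 / 1261.24420 = 2.90110
β₂ ≈ 2.901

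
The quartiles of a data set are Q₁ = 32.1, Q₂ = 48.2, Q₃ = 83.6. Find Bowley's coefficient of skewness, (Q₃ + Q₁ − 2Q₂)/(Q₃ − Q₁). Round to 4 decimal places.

numerator: Q₃ + Q₁ − 2Q₂ = 83.6 + 32.1 − 2×48.2 = 19.3000
denominator: Q₃ − Q₁ = 83.6 − 32.1 = 51.5000
Bowley skewness = 19.3000 / 51.5000 ≈ 0.3748

0.3748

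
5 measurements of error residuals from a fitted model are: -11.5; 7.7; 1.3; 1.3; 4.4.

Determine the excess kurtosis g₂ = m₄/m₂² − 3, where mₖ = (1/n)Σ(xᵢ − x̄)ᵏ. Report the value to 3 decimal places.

x̄ = 0.6400
Σ(xᵢ − x̄)² = 212.2320 ⇒ m₂ = 42.44640
Σ(xᵢ − x̄)⁴ = 24405.3822 ⇒ m₄ = 4881.07644
m₂² = 1801.69687
g₂ = m₄/m₂² − 3 = 2.70916 − 3 ≈ -0.291

-0.291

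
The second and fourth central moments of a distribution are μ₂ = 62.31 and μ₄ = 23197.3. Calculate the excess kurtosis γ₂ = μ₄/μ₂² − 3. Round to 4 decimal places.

μ₂² = 62.31² = 3882.53610
μ₄/μ₂² = 23197.3 / 3882.53610 = 5.97478
γ₂ = 5.97478 − 3 ≈ 2.9748

2.9748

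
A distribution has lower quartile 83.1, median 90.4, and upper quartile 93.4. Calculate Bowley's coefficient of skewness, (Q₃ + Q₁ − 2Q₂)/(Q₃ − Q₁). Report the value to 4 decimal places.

-0.4175

numerator: Q₃ + Q₁ − 2Q₂ = 93.4 + 83.1 − 2×90.4 = -4.3000
denominator: Q₃ − Q₁ = 93.4 − 83.1 = 10.3000
Bowley skewness = -4.3000 / 10.3000 ≈ -0.4175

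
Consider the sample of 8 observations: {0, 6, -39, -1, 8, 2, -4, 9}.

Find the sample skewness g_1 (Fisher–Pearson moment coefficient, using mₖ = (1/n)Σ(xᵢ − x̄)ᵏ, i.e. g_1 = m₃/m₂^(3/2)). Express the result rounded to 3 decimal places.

-1.887

x̄ = (0 + 6 - 39 - 1 + 8 + 2 - 4 + 9) / 8 = -2.3750
deviations (xᵢ − x̄): 2.3750, 8.3750, -36.6250, 1.3750, 10.3750, 4.3750, -1.6250, 11.3750
Σ(xᵢ − x̄)² = 1677.8750 ⇒ m₂ = 1677.8750/8 = 209.73438
Σ(xᵢ − x̄)³ = -45856.9688 ⇒ m₃ = -45856.9688/8 = -5732.12109
m₂^(3/2) = 209.73438^(1.5) = 3037.41703
g_1 = m₃ / m₂^(3/2) = -5732.12109 / 3037.41703 ≈ -1.887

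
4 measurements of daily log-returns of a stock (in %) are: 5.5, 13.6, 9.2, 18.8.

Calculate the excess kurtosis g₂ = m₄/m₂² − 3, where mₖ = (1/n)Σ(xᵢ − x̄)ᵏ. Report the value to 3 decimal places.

-1.340

x̄ = 11.7750
Σ(xᵢ − x̄)² = 98.6875 ⇒ m₂ = 24.67188
Σ(xᵢ − x̄)⁴ = 4040.9823 ⇒ m₄ = 1010.24557
m₂² = 608.70142
g₂ = m₄/m₂² − 3 = 1.65967 − 3 ≈ -1.340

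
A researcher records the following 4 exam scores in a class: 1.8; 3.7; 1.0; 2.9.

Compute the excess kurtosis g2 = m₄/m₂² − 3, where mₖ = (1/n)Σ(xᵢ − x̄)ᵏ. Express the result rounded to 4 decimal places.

x̄ = 2.3500
Σ(xᵢ − x̄)² = 4.2500 ⇒ m₂ = 1.06250
Σ(xᵢ − x̄)⁴ = 6.8260 ⇒ m₄ = 1.70651
m₂² = 1.12891
g2 = m₄/m₂² − 3 = 1.51165 − 3 ≈ -1.4884

-1.4884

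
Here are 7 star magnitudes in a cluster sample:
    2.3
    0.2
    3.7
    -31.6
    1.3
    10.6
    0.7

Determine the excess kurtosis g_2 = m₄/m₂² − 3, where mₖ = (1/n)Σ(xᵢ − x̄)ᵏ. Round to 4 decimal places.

1.6173

x̄ = -1.8286
Σ(xᵢ − x̄)² = 1108.7143 ⇒ m₂ = 158.38776
Σ(xᵢ − x̄)⁴ = 810834.1479 ⇒ m₄ = 115833.44970
m₂² = 25086.68097
g_2 = m₄/m₂² − 3 = 4.61733 − 3 ≈ 1.6173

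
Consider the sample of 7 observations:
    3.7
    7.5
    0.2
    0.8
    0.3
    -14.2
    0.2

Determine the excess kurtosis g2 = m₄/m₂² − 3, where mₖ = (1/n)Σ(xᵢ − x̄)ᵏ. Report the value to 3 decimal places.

x̄ = -0.2143
Σ(xᵢ − x̄)² = 272.0686 ⇒ m₂ = 38.86694
Σ(xᵢ − x̄)⁴ = 42036.8439 ⇒ m₄ = 6005.26341
m₂² = 1510.63893
g2 = m₄/m₂² − 3 = 3.97531 − 3 ≈ 0.975

0.975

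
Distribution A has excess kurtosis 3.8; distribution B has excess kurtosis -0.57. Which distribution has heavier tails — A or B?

Higher excess kurtosis ⇒ heavier tails relative to the normal distribution.
3.8 vs -0.57: the larger is 3.8, so A has heavier tails. (A is leptokurtic — heavier-than-normal tails; the other is platykurtic.)

A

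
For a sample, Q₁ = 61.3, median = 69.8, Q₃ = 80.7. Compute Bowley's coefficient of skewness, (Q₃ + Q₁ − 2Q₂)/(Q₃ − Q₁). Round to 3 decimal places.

0.124

numerator: Q₃ + Q₁ − 2Q₂ = 80.7 + 61.3 − 2×69.8 = 2.4000
denominator: Q₃ − Q₁ = 80.7 − 61.3 = 19.4000
Bowley skewness = 2.4000 / 19.4000 ≈ 0.124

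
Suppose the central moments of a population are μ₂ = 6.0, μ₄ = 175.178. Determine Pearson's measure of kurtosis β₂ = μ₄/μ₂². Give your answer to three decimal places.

4.866

μ₂² = 6.0² = 36.00000
μ₄/μ₂² = 175.178 / 36.00000 = 4.86606
β₂ ≈ 4.866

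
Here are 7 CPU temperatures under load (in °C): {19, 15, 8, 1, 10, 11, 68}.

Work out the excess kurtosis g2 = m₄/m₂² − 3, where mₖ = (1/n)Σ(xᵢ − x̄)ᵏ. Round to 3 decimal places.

1.613

x̄ = 18.8571
Σ(xᵢ − x̄)² = 3006.8571 ⇒ m₂ = 429.55102
Σ(xᵢ − x̄)⁴ = 5958088.3382 ⇒ m₄ = 851155.47688
m₂² = 184514.07913
g2 = m₄/m₂² − 3 = 4.61296 − 3 ≈ 1.613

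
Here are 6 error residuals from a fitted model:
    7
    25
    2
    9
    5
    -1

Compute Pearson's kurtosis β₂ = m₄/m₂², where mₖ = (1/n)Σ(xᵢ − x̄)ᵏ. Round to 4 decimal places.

x̄ = 7.8333
Σ(xᵢ − x̄)² = 416.8333 ⇒ m₂ = 69.47222
Σ(xᵢ − x̄)⁴ = 94157.8194 ⇒ m₄ = 15692.96991
m₂² = 4826.38966
β₂ = m₄/m₂² = 15692.96991 / 4826.38966 ≈ 3.2515

3.2515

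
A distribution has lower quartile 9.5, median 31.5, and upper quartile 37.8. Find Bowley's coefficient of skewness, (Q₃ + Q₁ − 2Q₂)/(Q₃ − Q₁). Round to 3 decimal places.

numerator: Q₃ + Q₁ − 2Q₂ = 37.8 + 9.5 − 2×31.5 = -15.7000
denominator: Q₃ − Q₁ = 37.8 − 9.5 = 28.3000
Bowley skewness = -15.7000 / 28.3000 ≈ -0.555

-0.555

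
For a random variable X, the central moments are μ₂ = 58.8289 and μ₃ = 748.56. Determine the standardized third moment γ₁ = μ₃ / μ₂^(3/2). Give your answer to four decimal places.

σ = √μ₂ = √58.8289 = 7.67000
σ³ = μ₂^(3/2) = 451.21766
γ₁ = μ₃/σ³ = 748.56 / 451.21766 ≈ 1.6590

1.6590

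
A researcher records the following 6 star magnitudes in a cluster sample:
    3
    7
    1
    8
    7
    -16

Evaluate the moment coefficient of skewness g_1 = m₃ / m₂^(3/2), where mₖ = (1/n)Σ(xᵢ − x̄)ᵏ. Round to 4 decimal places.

x̄ = (3 + 7 + 1 + 8 + 7 - 16) / 6 = 1.6667
deviations (xᵢ − x̄): 1.3333, 5.3333, -0.6667, 6.3333, 5.3333, -17.6667
Σ(xᵢ − x̄)² = 411.3333 ⇒ m₂ = 411.3333/6 = 68.55556
Σ(xᵢ − x̄)³ = -4954.4444 ⇒ m₃ = -4954.4444/6 = -825.74074
m₂^(3/2) = 68.55556^(1.5) = 567.62822
g_1 = m₃ / m₂^(3/2) = -825.74074 / 567.62822 ≈ -1.4547

-1.4547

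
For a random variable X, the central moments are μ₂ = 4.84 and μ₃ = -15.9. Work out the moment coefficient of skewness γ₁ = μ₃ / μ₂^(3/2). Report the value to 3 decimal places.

σ = √μ₂ = √4.84 = 2.20000
σ³ = μ₂^(3/2) = 10.64800
γ₁ = μ₃/σ³ = -15.9 / 10.64800 ≈ -1.493

-1.493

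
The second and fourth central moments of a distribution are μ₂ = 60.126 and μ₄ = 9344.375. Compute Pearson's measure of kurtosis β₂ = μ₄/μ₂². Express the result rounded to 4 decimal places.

μ₂² = 60.126² = 3615.13588
μ₄/μ₂² = 9344.375 / 3615.13588 = 2.58479
β₂ ≈ 2.5848

2.5848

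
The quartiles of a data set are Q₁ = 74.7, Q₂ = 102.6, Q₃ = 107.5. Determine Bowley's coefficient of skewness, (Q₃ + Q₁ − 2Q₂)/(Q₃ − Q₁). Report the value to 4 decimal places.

-0.7012

numerator: Q₃ + Q₁ − 2Q₂ = 107.5 + 74.7 − 2×102.6 = -23.0000
denominator: Q₃ − Q₁ = 107.5 − 74.7 = 32.8000
Bowley skewness = -23.0000 / 32.8000 ≈ -0.7012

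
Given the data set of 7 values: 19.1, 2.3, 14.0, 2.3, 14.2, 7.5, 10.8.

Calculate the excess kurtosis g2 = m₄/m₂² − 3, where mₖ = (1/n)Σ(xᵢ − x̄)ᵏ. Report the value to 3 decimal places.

x̄ = 10.0286
Σ(xᵢ − x̄)² = 241.9143 ⇒ m₂ = 34.55918
Σ(xᵢ − x̄)⁴ = 14500.1046 ⇒ m₄ = 2071.44352
m₂² = 1194.33718
g2 = m₄/m₂² − 3 = 1.73439 − 3 ≈ -1.266

-1.266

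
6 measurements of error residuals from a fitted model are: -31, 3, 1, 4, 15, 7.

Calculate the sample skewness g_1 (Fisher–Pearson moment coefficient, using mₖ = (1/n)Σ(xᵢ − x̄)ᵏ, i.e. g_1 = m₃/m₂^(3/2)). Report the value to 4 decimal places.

x̄ = (-31 + 3 + 1 + 4 + 15 + 7) / 6 = -0.1667
deviations (xᵢ − x̄): -30.8333, 3.1667, 1.1667, 4.1667, 15.1667, 7.1667
Σ(xᵢ − x̄)² = 1260.8333 ⇒ m₂ = 1260.8333/6 = 210.13889
Σ(xᵢ − x̄)³ = -25350.5556 ⇒ m₃ = -25350.5556/6 = -4225.09259
m₂^(3/2) = 210.13889^(1.5) = 3046.20865
g_1 = m₃ / m₂^(3/2) = -4225.09259 / 3046.20865 ≈ -1.3870

-1.3870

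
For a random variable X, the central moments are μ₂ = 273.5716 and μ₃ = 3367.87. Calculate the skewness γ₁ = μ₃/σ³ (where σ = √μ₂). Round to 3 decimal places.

0.744

σ = √μ₂ = √273.5716 = 16.54000
σ³ = μ₂^(3/2) = 4524.87426
γ₁ = μ₃/σ³ = 3367.87 / 4524.87426 ≈ 0.744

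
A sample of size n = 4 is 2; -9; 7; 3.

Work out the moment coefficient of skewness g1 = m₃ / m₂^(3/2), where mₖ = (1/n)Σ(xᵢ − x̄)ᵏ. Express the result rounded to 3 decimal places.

x̄ = (2 - 9 + 7 + 3) / 4 = 0.7500
deviations (xᵢ − x̄): 1.2500, -9.7500, 6.2500, 2.2500
Σ(xᵢ − x̄)² = 140.7500 ⇒ m₂ = 140.7500/4 = 35.18750
Σ(xᵢ − x̄)³ = -669.3750 ⇒ m₃ = -669.3750/4 = -167.34375
m₂^(3/2) = 35.18750^(1.5) = 208.72892
g1 = m₃ / m₂^(3/2) = -167.34375 / 208.72892 ≈ -0.802

-0.802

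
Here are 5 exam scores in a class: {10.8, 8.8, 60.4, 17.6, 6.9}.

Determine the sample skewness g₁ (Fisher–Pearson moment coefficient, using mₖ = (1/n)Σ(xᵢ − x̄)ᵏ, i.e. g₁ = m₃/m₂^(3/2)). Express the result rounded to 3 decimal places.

1.385

x̄ = (10.8 + 8.8 + 60.4 + 17.6 + 6.9) / 5 = 20.9000
deviations (xᵢ − x̄): -10.1000, -12.1000, 39.5000, -3.3000, -14.0000
Σ(xᵢ − x̄)² = 2015.5600 ⇒ m₂ = 2015.5600/5 = 403.11200
Σ(xᵢ − x̄)³ = 56048.0760 ⇒ m₃ = 56048.0760/5 = 11209.61520
m₂^(3/2) = 403.11200^(1.5) = 8093.54135
g₁ = m₃ / m₂^(3/2) = 11209.61520 / 8093.54135 ≈ 1.385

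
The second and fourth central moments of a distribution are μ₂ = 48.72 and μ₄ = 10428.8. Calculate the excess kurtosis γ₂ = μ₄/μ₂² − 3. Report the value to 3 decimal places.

1.394

μ₂² = 48.72² = 2373.63840
μ₄/μ₂² = 10428.8 / 2373.63840 = 4.39359
γ₂ = 4.39359 − 3 ≈ 1.394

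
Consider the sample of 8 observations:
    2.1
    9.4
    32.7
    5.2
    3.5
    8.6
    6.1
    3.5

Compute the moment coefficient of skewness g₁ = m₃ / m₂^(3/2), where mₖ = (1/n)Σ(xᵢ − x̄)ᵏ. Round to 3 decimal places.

1.986

x̄ = (2.1 + 9.4 + 32.7 + 5.2 + 3.5 + 8.6 + 6.1 + 3.5) / 8 = 8.8875
deviations (xᵢ − x̄): -6.7875, 0.5125, 23.8125, -3.6875, -5.3875, -0.2875, -2.7875, -5.3875
Σ(xᵢ − x̄)² = 692.8688 ⇒ m₂ = 692.8688/8 = 86.60859
Σ(xᵢ − x̄)³ = 12805.3876 ⇒ m₃ = 12805.3876/8 = 1600.67345
m₂^(3/2) = 86.60859^(1.5) = 806.01195
g₁ = m₃ / m₂^(3/2) = 1600.67345 / 806.01195 ≈ 1.986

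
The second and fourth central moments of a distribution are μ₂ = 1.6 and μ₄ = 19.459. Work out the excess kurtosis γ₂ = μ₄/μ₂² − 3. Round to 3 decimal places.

4.601

μ₂² = 1.6² = 2.56000
μ₄/μ₂² = 19.459 / 2.56000 = 7.60117
γ₂ = 7.60117 − 3 ≈ 4.601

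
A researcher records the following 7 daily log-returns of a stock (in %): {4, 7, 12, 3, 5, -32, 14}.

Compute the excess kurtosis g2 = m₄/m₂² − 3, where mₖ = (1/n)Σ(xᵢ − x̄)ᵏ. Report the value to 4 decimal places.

1.5549

x̄ = 1.8571
Σ(xᵢ − x̄)² = 1438.8571 ⇒ m₂ = 205.55102
Σ(xᵢ − x̄)⁴ = 1347162.6239 ⇒ m₄ = 192451.80342
m₂² = 42251.22199
g2 = m₄/m₂² − 3 = 4.55494 − 3 ≈ 1.5549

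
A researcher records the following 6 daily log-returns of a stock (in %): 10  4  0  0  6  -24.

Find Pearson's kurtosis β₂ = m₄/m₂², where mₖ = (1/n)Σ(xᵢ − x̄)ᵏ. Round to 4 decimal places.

x̄ = -0.6667
Σ(xᵢ − x̄)² = 725.3333 ⇒ m₂ = 120.88889
Σ(xᵢ − x̄)⁴ = 311815.1111 ⇒ m₄ = 51969.18519
m₂² = 14614.12346
β₂ = m₄/m₂² = 51969.18519 / 14614.12346 ≈ 3.5561

3.5561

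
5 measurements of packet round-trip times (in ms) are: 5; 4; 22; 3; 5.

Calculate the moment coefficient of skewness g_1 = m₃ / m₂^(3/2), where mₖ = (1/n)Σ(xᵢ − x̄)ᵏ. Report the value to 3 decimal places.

1.459

x̄ = (5 + 4 + 22 + 3 + 5) / 5 = 7.8000
deviations (xᵢ − x̄): -2.8000, -3.8000, 14.2000, -4.8000, -2.8000
Σ(xᵢ − x̄)² = 254.8000 ⇒ m₂ = 254.8000/5 = 50.96000
Σ(xᵢ − x̄)³ = 2653.9200 ⇒ m₃ = 2653.9200/5 = 530.78400
m₂^(3/2) = 50.96000^(1.5) = 363.78445
g_1 = m₃ / m₂^(3/2) = 530.78400 / 363.78445 ≈ 1.459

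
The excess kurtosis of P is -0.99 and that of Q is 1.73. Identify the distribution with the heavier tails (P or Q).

Q

Higher excess kurtosis ⇒ heavier tails relative to the normal distribution.
-0.99 vs 1.73: the larger is 1.73, so Q has heavier tails. (Q is leptokurtic — heavier-than-normal tails; the other is platykurtic.)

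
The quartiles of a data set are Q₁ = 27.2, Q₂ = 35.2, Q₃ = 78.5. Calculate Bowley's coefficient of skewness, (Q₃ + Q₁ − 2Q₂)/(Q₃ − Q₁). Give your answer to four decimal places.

numerator: Q₃ + Q₁ − 2Q₂ = 78.5 + 27.2 − 2×35.2 = 35.3000
denominator: Q₃ − Q₁ = 78.5 − 27.2 = 51.3000
Bowley skewness = 35.3000 / 51.3000 ≈ 0.6881

0.6881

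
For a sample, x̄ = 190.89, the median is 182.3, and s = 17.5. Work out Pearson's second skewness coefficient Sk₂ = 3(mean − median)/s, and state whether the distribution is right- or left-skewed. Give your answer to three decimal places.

1.473, right-skewed

Sk₂ = 3(190.89 − 182.3) / 17.5 = 3 × 8.5900 / 17.5
    = 25.7700 / 17.5 ≈ 1.473
Sk₂ > 0 ⇒ mean > median ⇒ right-skewed (positive skew).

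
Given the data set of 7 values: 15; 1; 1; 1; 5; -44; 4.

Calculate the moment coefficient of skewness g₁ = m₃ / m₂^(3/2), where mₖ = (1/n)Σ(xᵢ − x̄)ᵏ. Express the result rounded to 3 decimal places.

-1.728

x̄ = (15 + 1 + 1 + 1 + 5 - 44 + 4) / 7 = -2.4286
deviations (xᵢ − x̄): 17.4286, 3.4286, 3.4286, 3.4286, 7.4286, -41.5714, 6.4286
Σ(xᵢ − x̄)² = 2163.7143 ⇒ m₂ = 2163.7143/7 = 309.10204
Σ(xᵢ − x̄)³ = -65752.5306 ⇒ m₃ = -65752.5306/7 = -9393.21866
m₂^(3/2) = 309.10204^(1.5) = 5434.41510
g₁ = m₃ / m₂^(3/2) = -9393.21866 / 5434.41510 ≈ -1.728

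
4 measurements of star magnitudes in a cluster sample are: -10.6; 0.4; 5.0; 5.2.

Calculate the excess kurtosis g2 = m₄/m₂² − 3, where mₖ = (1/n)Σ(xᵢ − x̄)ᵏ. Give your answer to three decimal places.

x̄ = 0.0000
Σ(xᵢ − x̄)² = 164.5600 ⇒ m₂ = 41.14000
Σ(xᵢ − x̄)⁴ = 13980.9568 ⇒ m₄ = 3495.23920
m₂² = 1692.49960
g2 = m₄/m₂² − 3 = 2.06513 − 3 ≈ -0.935

-0.935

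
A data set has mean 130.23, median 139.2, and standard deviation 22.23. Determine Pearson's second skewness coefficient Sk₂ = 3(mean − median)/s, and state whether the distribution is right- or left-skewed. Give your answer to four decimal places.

Sk₂ = 3(130.23 − 139.2) / 22.23 = 3 × -8.9700 / 22.23
    = -26.9100 / 22.23 ≈ -1.2105
Sk₂ < 0 ⇒ mean < median ⇒ left-skewed (negative skew).

-1.2105, left-skewed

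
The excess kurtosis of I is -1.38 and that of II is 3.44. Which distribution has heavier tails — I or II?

II

Higher excess kurtosis ⇒ heavier tails relative to the normal distribution.
-1.38 vs 3.44: the larger is 3.44, so II has heavier tails. (II is leptokurtic — heavier-than-normal tails; the other is platykurtic.)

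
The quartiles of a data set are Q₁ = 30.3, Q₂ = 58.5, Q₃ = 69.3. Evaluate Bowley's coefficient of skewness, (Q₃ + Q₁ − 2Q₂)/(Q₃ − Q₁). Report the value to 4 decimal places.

numerator: Q₃ + Q₁ − 2Q₂ = 69.3 + 30.3 − 2×58.5 = -17.4000
denominator: Q₃ − Q₁ = 69.3 − 30.3 = 39.0000
Bowley skewness = -17.4000 / 39.0000 ≈ -0.4462

-0.4462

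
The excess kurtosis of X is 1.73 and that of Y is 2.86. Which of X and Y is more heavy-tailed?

Y

Higher excess kurtosis ⇒ heavier tails relative to the normal distribution.
1.73 vs 2.86: the larger is 2.86, so Y has heavier tails.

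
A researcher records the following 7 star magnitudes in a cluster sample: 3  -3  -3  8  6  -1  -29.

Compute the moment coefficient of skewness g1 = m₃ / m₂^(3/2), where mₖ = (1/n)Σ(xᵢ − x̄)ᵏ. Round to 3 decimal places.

-1.531

x̄ = (3 - 3 - 3 + 8 + 6 - 1 - 29) / 7 = -2.7143
deviations (xᵢ − x̄): 5.7143, -0.2857, -0.2857, 10.7143, 8.7143, 1.7143, -26.2857
Σ(xᵢ − x̄)² = 917.4286 ⇒ m₂ = 917.4286/7 = 131.06122
Σ(xᵢ − x̄)³ = -16078.5306 ⇒ m₃ = -16078.5306/7 = -2296.93294
m₂^(3/2) = 131.06122^(1.5) = 1500.41477
g1 = m₃ / m₂^(3/2) = -2296.93294 / 1500.41477 ≈ -1.531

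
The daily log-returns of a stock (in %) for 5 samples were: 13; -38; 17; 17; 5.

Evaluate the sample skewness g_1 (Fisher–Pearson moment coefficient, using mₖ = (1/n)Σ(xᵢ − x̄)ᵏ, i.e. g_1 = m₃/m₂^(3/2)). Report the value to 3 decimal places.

x̄ = (13 - 38 + 17 + 17 + 5) / 5 = 2.8000
deviations (xᵢ − x̄): 10.2000, -40.8000, 14.2000, 14.2000, 2.2000
Σ(xᵢ − x̄)² = 2176.8000 ⇒ m₂ = 2176.8000/5 = 435.36000
Σ(xᵢ − x̄)³ = -61118.8800 ⇒ m₃ = -61118.8800/5 = -12223.77600
m₂^(3/2) = 435.36000^(1.5) = 9083.90925
g_1 = m₃ / m₂^(3/2) = -12223.77600 / 9083.90925 ≈ -1.346

-1.346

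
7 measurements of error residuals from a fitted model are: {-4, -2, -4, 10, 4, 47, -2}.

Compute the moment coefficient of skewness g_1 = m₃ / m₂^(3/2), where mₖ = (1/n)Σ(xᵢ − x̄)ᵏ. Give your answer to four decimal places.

x̄ = (-4 - 2 - 4 + 10 + 4 + 47 - 2) / 7 = 7.0000
deviations (xᵢ − x̄): -11.0000, -9.0000, -11.0000, 3.0000, -3.0000, 40.0000, -9.0000
Σ(xᵢ − x̄)² = 2022.0000 ⇒ m₂ = 2022.0000/7 = 288.85714
Σ(xᵢ − x̄)³ = 59880.0000 ⇒ m₃ = 59880.0000/7 = 8554.28571
m₂^(3/2) = 288.85714^(1.5) = 4909.35759
g_1 = m₃ / m₂^(3/2) = 8554.28571 / 4909.35759 ≈ 1.7424

1.7424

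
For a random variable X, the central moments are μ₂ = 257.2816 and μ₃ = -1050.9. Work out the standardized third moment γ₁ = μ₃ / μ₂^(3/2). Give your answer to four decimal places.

σ = √μ₂ = √257.2816 = 16.04000
σ³ = μ₂^(3/2) = 4126.79686
γ₁ = μ₃/σ³ = -1050.9 / 4126.79686 ≈ -0.2547

-0.2547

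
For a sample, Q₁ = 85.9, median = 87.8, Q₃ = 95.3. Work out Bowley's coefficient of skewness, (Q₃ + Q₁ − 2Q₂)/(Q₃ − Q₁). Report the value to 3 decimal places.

0.596

numerator: Q₃ + Q₁ − 2Q₂ = 95.3 + 85.9 − 2×87.8 = 5.6000
denominator: Q₃ − Q₁ = 95.3 − 85.9 = 9.4000
Bowley skewness = 5.6000 / 9.4000 ≈ 0.596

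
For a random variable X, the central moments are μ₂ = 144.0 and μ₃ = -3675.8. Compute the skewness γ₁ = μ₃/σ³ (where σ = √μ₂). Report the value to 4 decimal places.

σ = √μ₂ = √144.0 = 12.00000
σ³ = μ₂^(3/2) = 1728.00000
γ₁ = μ₃/σ³ = -3675.8 / 1728.00000 ≈ -2.1272

-2.1272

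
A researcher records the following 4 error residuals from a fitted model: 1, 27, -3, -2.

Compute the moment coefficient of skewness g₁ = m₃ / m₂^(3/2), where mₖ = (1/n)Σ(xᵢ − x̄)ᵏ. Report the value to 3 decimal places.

1.107

x̄ = (1 + 27 - 3 - 2) / 4 = 5.7500
deviations (xᵢ − x̄): -4.7500, 21.2500, -8.7500, -7.7500
Σ(xᵢ − x̄)² = 610.7500 ⇒ m₂ = 610.7500/4 = 152.68750
Σ(xᵢ − x̄)³ = 8353.1250 ⇒ m₃ = 8353.1250/4 = 2088.28125
m₂^(3/2) = 152.68750^(1.5) = 1886.71033
g₁ = m₃ / m₂^(3/2) = 2088.28125 / 1886.71033 ≈ 1.107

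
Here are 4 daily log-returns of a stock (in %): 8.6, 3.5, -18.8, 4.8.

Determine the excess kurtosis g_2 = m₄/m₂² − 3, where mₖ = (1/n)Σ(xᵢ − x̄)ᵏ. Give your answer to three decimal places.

-0.738

x̄ = -0.4750
Σ(xᵢ − x̄)² = 461.7875 ⇒ m₂ = 115.44688
Σ(xᵢ − x̄)⁴ = 120571.7919 ⇒ m₄ = 30142.94798
m₂² = 13327.98095
g_2 = m₄/m₂² − 3 = 2.26163 − 3 ≈ -0.738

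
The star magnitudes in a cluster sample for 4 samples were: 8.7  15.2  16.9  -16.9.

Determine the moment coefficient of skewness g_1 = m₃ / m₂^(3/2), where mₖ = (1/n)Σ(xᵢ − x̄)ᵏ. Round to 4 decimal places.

x̄ = (8.7 + 15.2 + 16.9 - 16.9) / 4 = 5.9750
deviations (xᵢ − x̄): 2.7250, 9.2250, 10.9250, -22.8750
Σ(xᵢ − x̄)² = 735.1475 ⇒ m₂ = 735.1475/4 = 183.78687
Σ(xᵢ − x̄)³ = -9860.4529 ⇒ m₃ = -9860.4529/4 = -2465.11322
m₂^(3/2) = 183.78687^(1.5) = 2491.56224
g_1 = m₃ / m₂^(3/2) = -2465.11322 / 2491.56224 ≈ -0.9894

-0.9894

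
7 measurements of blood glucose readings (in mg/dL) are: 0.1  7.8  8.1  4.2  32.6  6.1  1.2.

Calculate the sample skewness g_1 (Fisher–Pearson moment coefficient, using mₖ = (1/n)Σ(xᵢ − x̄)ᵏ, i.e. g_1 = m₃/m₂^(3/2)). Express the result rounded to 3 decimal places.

1.710

x̄ = (0.1 + 7.8 + 8.1 + 4.2 + 32.6 + 6.1 + 1.2) / 7 = 8.5857
deviations (xᵢ − x̄): -8.4857, -0.7857, -0.4857, -4.3857, 24.0143, -2.4857, -7.3857
Σ(xᵢ − x̄)² = 729.5086 ⇒ m₂ = 729.5086/7 = 104.21551
Σ(xᵢ − x̄)³ = 12734.4697 ⇒ m₃ = 12734.4697/7 = 1819.20995
m₂^(3/2) = 104.21551^(1.5) = 1063.89444
g_1 = m₃ / m₂^(3/2) = 1819.20995 / 1063.89444 ≈ 1.710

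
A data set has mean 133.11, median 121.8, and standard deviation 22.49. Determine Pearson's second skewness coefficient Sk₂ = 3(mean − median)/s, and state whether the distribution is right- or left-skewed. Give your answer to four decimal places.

1.5087, right-skewed

Sk₂ = 3(133.11 − 121.8) / 22.49 = 3 × 11.3100 / 22.49
    = 33.9300 / 22.49 ≈ 1.5087
Sk₂ > 0 ⇒ mean > median ⇒ right-skewed (positive skew).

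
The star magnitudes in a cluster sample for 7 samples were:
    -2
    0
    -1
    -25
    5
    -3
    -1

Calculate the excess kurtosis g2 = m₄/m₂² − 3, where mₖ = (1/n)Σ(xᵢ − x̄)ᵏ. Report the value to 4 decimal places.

x̄ = -3.8571
Σ(xᵢ − x̄)² = 560.8571 ⇒ m₂ = 80.12245
Σ(xᵢ − x̄)⁴ = 206348.5423 ⇒ m₄ = 29478.36318
m₂² = 6419.60683
g2 = m₄/m₂² − 3 = 4.59193 − 3 ≈ 1.5919

1.5919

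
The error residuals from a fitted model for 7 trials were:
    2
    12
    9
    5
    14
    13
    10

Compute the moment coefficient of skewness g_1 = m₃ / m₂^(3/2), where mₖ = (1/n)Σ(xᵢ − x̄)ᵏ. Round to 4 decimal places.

-0.6168

x̄ = (2 + 12 + 9 + 5 + 14 + 13 + 10) / 7 = 9.2857
deviations (xᵢ − x̄): -7.2857, 2.7143, -0.2857, -4.2857, 4.7143, 3.7143, 0.7143
Σ(xᵢ − x̄)² = 115.4286 ⇒ m₂ = 115.4286/7 = 16.48980
Σ(xᵢ − x̄)³ = -289.1020 ⇒ m₃ = -289.1020/7 = -41.30029
m₂^(3/2) = 16.48980^(1.5) = 66.96115
g_1 = m₃ / m₂^(3/2) = -41.30029 / 66.96115 ≈ -0.6168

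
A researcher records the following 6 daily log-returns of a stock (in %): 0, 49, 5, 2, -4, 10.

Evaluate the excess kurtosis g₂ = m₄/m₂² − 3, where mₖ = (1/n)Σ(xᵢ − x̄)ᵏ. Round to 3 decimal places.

0.792

x̄ = 10.3333
Σ(xᵢ − x̄)² = 1905.3333 ⇒ m₂ = 317.55556
Σ(xᵢ − x̄)⁴ = 2294597.7778 ⇒ m₄ = 382432.96296
m₂² = 100841.53086
g₂ = m₄/m₂² − 3 = 3.79242 − 3 ≈ 0.792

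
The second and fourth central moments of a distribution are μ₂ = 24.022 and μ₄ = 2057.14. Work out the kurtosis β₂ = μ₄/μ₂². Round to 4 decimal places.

3.5649

μ₂² = 24.022² = 577.05648
μ₄/μ₂² = 2057.14 / 577.05648 = 3.56488
β₂ ≈ 3.5649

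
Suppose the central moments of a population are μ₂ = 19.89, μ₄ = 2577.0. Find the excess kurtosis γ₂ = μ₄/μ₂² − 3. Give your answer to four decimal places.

3.5140

μ₂² = 19.89² = 395.61210
μ₄/μ₂² = 2577.0 / 395.61210 = 6.51396
γ₂ = 6.51396 − 3 ≈ 3.5140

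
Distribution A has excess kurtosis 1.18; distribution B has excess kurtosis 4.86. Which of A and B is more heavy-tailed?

B

Higher excess kurtosis ⇒ heavier tails relative to the normal distribution.
1.18 vs 4.86: the larger is 4.86, so B has heavier tails.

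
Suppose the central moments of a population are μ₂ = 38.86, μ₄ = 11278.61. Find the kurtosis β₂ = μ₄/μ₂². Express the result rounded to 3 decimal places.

7.469

μ₂² = 38.86² = 1510.09960
μ₄/μ₂² = 11278.61 / 1510.09960 = 7.46879
β₂ ≈ 7.469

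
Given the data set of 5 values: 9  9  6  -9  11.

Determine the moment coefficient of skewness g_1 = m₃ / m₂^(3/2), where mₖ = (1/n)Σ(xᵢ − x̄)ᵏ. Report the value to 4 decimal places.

-1.3274

x̄ = (9 + 9 + 6 - 9 + 11) / 5 = 5.2000
deviations (xᵢ − x̄): 3.8000, 3.8000, 0.8000, -14.2000, 5.8000
Σ(xᵢ − x̄)² = 264.8000 ⇒ m₂ = 264.8000/5 = 52.96000
Σ(xᵢ − x̄)³ = -2557.9200 ⇒ m₃ = -2557.9200/5 = -511.58400
m₂^(3/2) = 52.96000^(1.5) = 385.40910
g_1 = m₃ / m₂^(3/2) = -511.58400 / 385.40910 ≈ -1.3274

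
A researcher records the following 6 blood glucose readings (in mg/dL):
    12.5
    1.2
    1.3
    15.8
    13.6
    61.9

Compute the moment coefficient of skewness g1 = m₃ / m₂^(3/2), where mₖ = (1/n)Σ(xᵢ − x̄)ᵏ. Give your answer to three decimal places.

x̄ = (12.5 + 1.2 + 1.3 + 15.8 + 13.6 + 61.9) / 6 = 17.7167
deviations (xᵢ − x̄): -5.2167, -16.5167, -16.4167, -1.9167, -4.1167, 44.1833
Σ(xᵢ − x̄)² = 2542.3083 ⇒ m₂ = 2542.3083/6 = 423.71806
Σ(xᵢ − x̄)³ = 77104.3156 ⇒ m₃ = 77104.3156/6 = 12850.71926
m₂^(3/2) = 423.71806^(1.5) = 8721.98742
g1 = m₃ / m₂^(3/2) = 12850.71926 / 8721.98742 ≈ 1.473

1.473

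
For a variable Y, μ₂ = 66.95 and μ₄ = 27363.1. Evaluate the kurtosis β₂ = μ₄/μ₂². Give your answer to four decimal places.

6.1047

μ₂² = 66.95² = 4482.30250
μ₄/μ₂² = 27363.1 / 4482.30250 = 6.10470
β₂ ≈ 6.1047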